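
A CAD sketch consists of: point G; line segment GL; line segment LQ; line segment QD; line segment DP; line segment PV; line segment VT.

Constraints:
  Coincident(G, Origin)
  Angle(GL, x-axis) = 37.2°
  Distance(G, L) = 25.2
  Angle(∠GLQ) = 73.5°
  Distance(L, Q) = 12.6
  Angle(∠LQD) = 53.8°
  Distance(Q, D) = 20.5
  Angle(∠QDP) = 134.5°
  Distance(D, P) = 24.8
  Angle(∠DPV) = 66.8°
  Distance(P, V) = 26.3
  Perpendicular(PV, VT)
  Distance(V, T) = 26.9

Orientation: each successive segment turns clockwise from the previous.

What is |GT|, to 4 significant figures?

22.59

∠DPV = 66.8° gives PV at 5.800° from the x-axis; with |PV| = 26.3, V = (18.91, 33.28). PV ⟂ VT, so VT runs at -84.20°; with |VT| = 26.9, T = (21.63, 6.514). Then |GT| = |T − G| = 22.59.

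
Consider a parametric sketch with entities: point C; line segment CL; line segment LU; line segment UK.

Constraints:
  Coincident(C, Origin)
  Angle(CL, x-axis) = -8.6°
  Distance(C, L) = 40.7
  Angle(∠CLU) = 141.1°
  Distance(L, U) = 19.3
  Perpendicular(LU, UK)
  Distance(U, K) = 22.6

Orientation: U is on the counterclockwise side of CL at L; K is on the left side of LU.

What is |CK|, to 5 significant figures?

51.060

C is at the origin; CL runs at -8.6° with length 40.7, so L = 40.7·(cos -8.6°, sin -8.6°) = (40.242, -6.0861). ∠CLU = 141.1°, so LU runs at -8.6° + (180° − 141.1°) = 30.300° from the x-axis; with |LU| = 19.3, U = L + 19.3·(cos 30.300°, sin 30.300°) = (56.906, 3.6513). LU ⟂ UK; with |UK| = 22.6 on the left of LU, K = U + 22.6·(-0.50453, 0.86340) = (45.504, 23.164). Then |CK| = |K − C| = 51.060.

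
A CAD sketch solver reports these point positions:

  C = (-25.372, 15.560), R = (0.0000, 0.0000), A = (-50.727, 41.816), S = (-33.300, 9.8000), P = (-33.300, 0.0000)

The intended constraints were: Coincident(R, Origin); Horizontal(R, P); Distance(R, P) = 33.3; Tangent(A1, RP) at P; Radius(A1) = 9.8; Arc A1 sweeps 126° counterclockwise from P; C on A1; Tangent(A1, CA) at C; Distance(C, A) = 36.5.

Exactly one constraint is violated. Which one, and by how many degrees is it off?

Tangent(A1, CA) at C — off by 8.00°.

R = (0.00, 0.00) ✓; R.y = 0.00, P.y = 0.00 ✓; |RP| = 33.30 ✓; ∠(SP, PR) = 90.00° ✓; |SP| = 9.800 ✓; bearing(S→C) − bearing(S→P) = 126.0° ✓; |SC| = 9.800 ✓; ∠(SC, CA) = 82.00° ✗; |CA| = 36.50 ✓.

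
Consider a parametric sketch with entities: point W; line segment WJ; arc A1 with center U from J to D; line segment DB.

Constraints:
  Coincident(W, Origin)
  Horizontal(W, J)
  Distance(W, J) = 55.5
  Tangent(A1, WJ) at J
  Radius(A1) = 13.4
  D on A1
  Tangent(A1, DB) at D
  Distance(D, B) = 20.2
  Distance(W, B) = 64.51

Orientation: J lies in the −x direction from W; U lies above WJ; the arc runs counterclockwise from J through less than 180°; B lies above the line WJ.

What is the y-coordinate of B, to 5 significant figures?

37.457

Checks: |WJ| = 55.50 ✓; |UD| = 13.40 ✓; ∠(UD, DB) = 90.00° ✓; |DB| = 20.20 ✓; |WB| = 64.51 ✓.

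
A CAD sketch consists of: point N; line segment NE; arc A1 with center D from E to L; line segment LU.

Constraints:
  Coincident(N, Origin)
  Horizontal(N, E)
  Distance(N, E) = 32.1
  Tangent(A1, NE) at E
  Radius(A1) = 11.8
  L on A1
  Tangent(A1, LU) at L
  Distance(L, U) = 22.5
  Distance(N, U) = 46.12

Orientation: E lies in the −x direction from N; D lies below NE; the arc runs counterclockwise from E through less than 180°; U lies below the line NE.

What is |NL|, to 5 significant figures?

45.600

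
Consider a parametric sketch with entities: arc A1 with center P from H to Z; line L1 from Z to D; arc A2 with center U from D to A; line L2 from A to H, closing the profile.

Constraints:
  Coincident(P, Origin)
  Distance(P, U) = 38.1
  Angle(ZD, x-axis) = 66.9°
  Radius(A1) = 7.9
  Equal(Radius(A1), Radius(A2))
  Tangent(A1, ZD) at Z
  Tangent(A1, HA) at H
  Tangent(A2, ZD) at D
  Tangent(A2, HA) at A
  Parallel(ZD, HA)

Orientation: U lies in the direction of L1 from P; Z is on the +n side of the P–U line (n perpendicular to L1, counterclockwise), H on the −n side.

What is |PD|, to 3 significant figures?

38.9

The slot axis is L1's direction at 66.9°, so u = (cos 66.9°, sin 66.9°) = (0.392, 0.920) and n = (−sin 66.9°, cos 66.9°) = (-0.920, 0.392). P is at the origin and U lies 38.1 along u from P, so U = 38.1·u = (14.9, 35.0). Tangency of A1 to both parallel lines with radius 7.9 puts Z and H at P ± 7.9·n: Z = (-7.27, 3.10), H = (7.27, -3.10). Equal radii place D and A the same way about U: D = U + 7.9·n = (7.68, 38.1), A = U − 7.9·n = (22.2, 31.9). Then |PD| = |D − P| = 38.9.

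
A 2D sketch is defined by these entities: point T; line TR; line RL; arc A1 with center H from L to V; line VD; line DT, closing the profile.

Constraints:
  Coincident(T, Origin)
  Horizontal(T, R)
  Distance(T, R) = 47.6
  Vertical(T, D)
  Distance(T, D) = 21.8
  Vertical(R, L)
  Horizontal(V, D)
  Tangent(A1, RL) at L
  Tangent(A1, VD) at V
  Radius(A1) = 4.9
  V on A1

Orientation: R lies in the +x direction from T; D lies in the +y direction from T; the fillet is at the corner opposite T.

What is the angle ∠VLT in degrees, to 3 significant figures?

64.5°

T is at the origin; TR is horizontal with |TR| = 47.6 and R on the +x side, so R = (47.6, 0.00). TD is vertical with |TD| = 21.8 and D on the +y side, so D = (0.00, 21.8). The virtual corner opposite T is at (47.6, 21.8). The tangent condition forces HL to be normal to RL and since A1 is tangent to VD there, HV ⟂ VD, with radius 4.9, so the center H sits 4.9 in from both sides at H = (42.7, 16.9). That places the tangent points at L = (47.6, 16.9) on RL and V = (42.7, 21.8) on VD. Then cos ∠VLT = LV·LT / (|LV||LT|), giving 64.5°.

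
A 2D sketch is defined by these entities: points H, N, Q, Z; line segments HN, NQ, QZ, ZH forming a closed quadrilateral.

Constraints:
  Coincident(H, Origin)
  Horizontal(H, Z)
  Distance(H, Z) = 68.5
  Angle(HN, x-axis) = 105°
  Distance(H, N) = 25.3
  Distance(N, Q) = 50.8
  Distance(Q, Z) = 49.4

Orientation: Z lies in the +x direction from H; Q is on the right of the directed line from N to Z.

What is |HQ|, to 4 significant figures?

28.26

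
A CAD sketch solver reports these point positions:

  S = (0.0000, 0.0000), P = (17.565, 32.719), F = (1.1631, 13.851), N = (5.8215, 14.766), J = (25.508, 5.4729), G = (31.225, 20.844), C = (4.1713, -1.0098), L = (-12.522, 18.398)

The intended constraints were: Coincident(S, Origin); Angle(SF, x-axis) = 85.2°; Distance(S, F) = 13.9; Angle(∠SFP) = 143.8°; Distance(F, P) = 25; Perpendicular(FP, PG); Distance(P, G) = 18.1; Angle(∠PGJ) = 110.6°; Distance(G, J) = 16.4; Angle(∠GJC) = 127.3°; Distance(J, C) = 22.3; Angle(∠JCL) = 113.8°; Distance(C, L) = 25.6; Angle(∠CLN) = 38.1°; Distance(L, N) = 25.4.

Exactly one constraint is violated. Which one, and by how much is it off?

Distance(L, N) = 25.4 — off by 6.70.

S = (0.00, 0.00) ✓; SF at 85.20° ✓; |SF| = 13.90 ✓; ∠SFP = 143.8° ✓; |FP| = 25.00 ✓; ∠(FP, PG) = 90.00° ✓; |PG| = 18.10 ✓; ∠PGJ = 110.6° ✓; |GJ| = 16.40 ✓; ∠GJC = 127.3° ✓; |JC| = 22.30 ✓; ∠JCL = 113.8° ✓; |CL| = 25.60 ✓; ∠CLN = 38.10° ✓; |LN| = 18.70 ✗.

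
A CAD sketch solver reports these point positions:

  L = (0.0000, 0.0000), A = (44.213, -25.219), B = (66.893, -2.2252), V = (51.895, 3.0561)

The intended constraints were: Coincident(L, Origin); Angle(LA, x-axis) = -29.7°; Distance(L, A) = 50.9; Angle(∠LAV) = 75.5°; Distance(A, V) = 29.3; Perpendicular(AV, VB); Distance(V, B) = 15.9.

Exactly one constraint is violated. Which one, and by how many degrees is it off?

Perpendicular(AV, VB) — off by 4.20°.

L = (0.00, 0.00) ✓; LA at -29.70° ✓; |LA| = 50.90 ✓; ∠LAV = 75.50° ✓; |AV| = 29.30 ✓; ∠(AV, VB) = 94.20° ✗; |VB| = 15.90 ✓.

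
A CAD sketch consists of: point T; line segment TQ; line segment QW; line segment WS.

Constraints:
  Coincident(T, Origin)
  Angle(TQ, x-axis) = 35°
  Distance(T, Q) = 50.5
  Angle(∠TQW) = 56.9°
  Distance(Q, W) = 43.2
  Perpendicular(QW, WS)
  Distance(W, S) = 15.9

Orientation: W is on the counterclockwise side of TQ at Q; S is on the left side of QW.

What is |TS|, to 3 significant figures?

30.7

T is at the origin; TQ runs at 35.0° with length 50.5, so Q = 50.5·(cos 35.0°, sin 35.0°) = (41.4, 29.0). ∠TQW = 56.9°, so QW runs at 35.0° + (180° − 56.9°) = 158° from the x-axis; with |QW| = 43.2, W = Q + 43.2·(cos 158°, sin 158°) = (1.28, 45.1). QW ⟂ WS; with |WS| = 15.9 on the left of QW, S = W + 15.9·(-0.373, -0.928) = (-4.65, 30.3). Then |TS| = |S − T| = 30.7.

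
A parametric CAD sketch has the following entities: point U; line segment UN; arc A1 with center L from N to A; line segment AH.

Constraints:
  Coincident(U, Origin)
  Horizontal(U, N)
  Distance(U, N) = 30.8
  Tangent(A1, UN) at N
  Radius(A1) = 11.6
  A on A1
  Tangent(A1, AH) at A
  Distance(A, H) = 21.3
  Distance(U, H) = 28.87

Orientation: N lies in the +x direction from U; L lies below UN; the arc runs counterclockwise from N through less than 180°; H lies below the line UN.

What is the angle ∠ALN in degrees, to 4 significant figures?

66.27°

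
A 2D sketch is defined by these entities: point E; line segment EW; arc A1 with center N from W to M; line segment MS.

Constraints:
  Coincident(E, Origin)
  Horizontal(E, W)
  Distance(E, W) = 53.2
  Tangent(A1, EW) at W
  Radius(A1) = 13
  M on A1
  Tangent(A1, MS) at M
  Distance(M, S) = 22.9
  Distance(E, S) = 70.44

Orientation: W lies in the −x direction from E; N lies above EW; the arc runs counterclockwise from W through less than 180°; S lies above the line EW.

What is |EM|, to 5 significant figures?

48.637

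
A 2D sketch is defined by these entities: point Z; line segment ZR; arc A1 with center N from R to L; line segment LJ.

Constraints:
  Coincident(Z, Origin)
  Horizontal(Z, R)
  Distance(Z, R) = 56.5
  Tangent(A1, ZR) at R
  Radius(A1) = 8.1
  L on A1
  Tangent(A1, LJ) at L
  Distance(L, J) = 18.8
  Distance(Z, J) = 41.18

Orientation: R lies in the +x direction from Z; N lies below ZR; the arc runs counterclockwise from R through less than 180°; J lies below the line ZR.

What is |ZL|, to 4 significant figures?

50.63

Z is at the origin; ZR is horizontal with |ZR| = 56.5 and R on the +x side, so R = (56.50, 0.000). Since A1 is tangent to ZR there, NR ⟂ ZR, so N = R + (0, -8.1) = (56.50, -8.100). Since NL ⟂ LJ (tangency), |NJ| = √(8.1² + 18.8²) = 20.47 regardless of where L sits on A1. So J lies on both circle(Z, 41.18) and circle(N, 20.47); the below-ZR intersection is J = (37.78, -16.38). L is the foot of the tangent from J: L = (50.56, -2.594).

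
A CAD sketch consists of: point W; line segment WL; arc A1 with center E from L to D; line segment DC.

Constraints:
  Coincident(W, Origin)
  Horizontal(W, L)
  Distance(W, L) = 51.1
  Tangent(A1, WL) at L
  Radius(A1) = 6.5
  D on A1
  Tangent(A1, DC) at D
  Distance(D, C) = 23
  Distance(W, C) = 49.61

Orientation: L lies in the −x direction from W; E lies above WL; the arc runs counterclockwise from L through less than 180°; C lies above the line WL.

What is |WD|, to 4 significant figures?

45.02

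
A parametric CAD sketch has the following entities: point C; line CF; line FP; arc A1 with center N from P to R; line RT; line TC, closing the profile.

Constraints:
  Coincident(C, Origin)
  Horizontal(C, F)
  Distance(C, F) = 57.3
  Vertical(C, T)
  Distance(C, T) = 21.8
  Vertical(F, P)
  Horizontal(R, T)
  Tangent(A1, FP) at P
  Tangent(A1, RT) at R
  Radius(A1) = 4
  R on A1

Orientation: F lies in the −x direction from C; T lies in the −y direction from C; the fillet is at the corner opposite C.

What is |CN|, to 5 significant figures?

56.194

C is at the origin; C and F share the same y with |CF| = 57.3 and F on the −x side, so F = (-57.300, 0.0000). C and T share the same x with |CT| = 21.8 and T on the −y side, so T = (0.0000, -21.800). The virtual corner opposite C is at (-57.300, -21.800). A1 meets FP tangentially, so NP is at right angles to FP and tangency of A1 to RT means the radius NR is perpendicular to RT, with radius 4.0, so the center N sits 4.0 in from both sides at N = (-53.300, -17.800). Then |CN| = |N − C| = 56.194.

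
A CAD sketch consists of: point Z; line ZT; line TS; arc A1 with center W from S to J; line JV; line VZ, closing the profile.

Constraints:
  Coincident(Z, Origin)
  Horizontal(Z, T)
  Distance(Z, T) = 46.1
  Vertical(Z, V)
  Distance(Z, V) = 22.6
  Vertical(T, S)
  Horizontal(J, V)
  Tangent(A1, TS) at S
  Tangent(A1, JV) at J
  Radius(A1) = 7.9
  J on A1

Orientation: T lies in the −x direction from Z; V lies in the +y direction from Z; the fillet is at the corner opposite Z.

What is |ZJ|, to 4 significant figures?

44.38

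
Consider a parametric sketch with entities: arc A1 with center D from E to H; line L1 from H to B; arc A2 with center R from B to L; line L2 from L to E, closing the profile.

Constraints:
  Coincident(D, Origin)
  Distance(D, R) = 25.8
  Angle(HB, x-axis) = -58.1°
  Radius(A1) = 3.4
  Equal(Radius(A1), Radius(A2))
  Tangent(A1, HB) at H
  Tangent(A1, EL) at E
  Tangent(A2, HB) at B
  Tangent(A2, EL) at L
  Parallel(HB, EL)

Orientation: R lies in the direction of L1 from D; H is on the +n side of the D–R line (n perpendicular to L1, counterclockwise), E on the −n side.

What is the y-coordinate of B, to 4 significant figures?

-20.11

The slot axis is L1's direction at -58.1°, so u = (cos -58.1°, sin -58.1°) = (0.5284, -0.8490) and n = (−sin -58.1°, cos -58.1°) = (0.8490, 0.5284). D is at the origin and R lies 25.8 along u from D, so R = 25.8·u = (13.63, -21.90). Tangency of A1 to both parallel lines with radius 3.4 puts H and E at D ± 3.4·n: H = (2.887, 1.797), E = (-2.887, -1.797). Equal radii place B and L the same way about R: B = R + 3.4·n = (16.52, -20.11), L = R − 3.4·n = (10.75, -23.70). So B.y = -20.11.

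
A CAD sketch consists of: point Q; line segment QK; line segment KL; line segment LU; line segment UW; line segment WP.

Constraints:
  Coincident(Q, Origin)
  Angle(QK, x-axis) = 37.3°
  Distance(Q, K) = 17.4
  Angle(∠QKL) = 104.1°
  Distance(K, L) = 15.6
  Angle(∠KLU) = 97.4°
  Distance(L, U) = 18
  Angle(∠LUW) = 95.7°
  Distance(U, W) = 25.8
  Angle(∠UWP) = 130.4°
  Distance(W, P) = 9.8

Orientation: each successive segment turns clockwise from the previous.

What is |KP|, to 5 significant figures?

23.387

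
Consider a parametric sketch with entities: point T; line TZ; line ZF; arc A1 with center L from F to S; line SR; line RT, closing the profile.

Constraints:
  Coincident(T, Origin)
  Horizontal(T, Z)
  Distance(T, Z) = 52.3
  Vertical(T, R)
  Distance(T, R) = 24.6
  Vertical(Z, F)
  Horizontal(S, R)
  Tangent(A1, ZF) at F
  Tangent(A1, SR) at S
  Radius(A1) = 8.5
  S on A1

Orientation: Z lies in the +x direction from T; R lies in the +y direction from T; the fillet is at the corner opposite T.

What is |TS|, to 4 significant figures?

50.24

T is at the origin; TZ is horizontal with |TZ| = 52.3 and Z on the +x side, so Z = (52.30, 0.000). T and R share the same x with |TR| = 24.6 and R on the +y side, so R = (0.000, 24.60). The virtual corner opposite T is at (52.30, 24.60). Tangency of A1 to ZF means the radius LF is perpendicular to ZF and the tangent condition forces LS to be normal to SR, with radius 8.5, so the center L sits 8.5 in from both sides at L = (43.80, 16.10). That places the tangent points at F = (52.30, 16.10) on ZF and S = (43.80, 24.60) on SR. Then |TS| = |S − T| = 50.24.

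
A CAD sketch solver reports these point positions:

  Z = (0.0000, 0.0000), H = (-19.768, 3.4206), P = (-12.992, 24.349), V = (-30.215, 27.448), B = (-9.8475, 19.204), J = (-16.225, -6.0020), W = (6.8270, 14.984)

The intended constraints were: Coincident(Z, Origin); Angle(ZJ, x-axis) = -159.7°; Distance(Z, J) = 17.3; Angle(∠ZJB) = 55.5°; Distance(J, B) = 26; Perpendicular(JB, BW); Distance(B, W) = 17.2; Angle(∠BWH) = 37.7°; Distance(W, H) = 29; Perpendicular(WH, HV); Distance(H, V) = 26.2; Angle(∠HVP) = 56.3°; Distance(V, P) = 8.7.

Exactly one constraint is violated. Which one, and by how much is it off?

Distance(V, P) = 8.7 — off by 8.80.

Z = (0.00, 0.00) ✓; ZJ at -159.7° ✓; |ZJ| = 17.30 ✓; ∠ZJB = 55.50° ✓; |JB| = 26.00 ✓; ∠(JB, BW) = 90.00° ✓; |BW| = 17.20 ✓; ∠BWH = 37.70° ✓; |WH| = 29.00 ✓; ∠(WH, HV) = 90.00° ✓; |HV| = 26.20 ✓; ∠HVP = 56.30° ✓; |VP| = 17.50 ✗.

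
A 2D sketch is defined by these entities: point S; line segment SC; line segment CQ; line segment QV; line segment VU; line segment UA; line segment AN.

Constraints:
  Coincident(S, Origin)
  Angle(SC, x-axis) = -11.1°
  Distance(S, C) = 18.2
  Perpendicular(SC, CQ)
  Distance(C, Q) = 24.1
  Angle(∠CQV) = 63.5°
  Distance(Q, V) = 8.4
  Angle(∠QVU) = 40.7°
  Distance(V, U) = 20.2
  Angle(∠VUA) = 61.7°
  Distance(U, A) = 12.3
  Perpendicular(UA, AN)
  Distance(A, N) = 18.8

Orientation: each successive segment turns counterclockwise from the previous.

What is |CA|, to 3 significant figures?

28.8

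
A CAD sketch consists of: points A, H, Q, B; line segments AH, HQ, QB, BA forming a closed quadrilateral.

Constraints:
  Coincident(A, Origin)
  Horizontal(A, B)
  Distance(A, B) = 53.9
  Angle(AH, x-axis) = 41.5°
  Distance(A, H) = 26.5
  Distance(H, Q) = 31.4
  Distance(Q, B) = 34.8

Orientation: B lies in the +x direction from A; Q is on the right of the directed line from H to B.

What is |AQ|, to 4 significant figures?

25.90

A is at the origin; AB is horizontal with |AB| = 53.9 and B in +x, so B = (53.9, 0). AH runs at 41.5° with |AH| = 26.5, so H = (19.85, 17.56). Q is determined by |HQ| = 31.4 and |QB| = 34.8 together: it lies at the intersection of circle(H, 31.4) and circle(B, 34.8). With |HB| = 38.31, the foot of the radical line on HB is 16.22 from H and the perpendicular offset is √(31.4² − 16.22²) = 26.89. Taking the right-of-HB solution: Q = (21.94, -13.77).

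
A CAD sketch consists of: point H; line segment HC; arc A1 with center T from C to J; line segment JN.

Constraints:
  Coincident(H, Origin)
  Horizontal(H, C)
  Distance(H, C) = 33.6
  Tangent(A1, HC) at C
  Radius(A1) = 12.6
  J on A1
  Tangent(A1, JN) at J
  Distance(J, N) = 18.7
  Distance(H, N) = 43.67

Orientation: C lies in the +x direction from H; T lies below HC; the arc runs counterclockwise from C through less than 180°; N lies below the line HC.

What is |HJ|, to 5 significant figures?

27.073

H is at the origin; H and C share the same y with |HC| = 33.6 and C on the +x side, so C = (33.600, 0.0000). Tangency of A1 to HC means the radius TC is perpendicular to HC, so T = C + (0, -12.6) = (33.600, -12.600). Since TJ ⟂ JN (tangency), |TN| = √(12.6² + 18.7²) = 22.549 regardless of where J sits on A1. So N lies on both circle(H, 43.67) and circle(T, 22.549); the below-HC intersection is N = (27.148, -34.206). J is the foot of the tangent from N: J = (21.573, -16.356).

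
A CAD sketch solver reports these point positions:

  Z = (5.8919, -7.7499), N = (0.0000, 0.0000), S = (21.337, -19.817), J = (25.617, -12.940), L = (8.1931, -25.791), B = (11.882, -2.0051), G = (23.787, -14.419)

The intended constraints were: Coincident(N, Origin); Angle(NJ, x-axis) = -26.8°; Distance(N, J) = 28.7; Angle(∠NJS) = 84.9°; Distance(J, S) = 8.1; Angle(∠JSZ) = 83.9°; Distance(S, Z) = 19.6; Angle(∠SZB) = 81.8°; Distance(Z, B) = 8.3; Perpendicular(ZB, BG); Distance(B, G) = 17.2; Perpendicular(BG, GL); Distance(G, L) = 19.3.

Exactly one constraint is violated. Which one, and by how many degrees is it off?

Perpendicular(BG, GL) — off by 7.70°.

N = (0.00, 0.00) ✓; NJ at -26.80° ✓; |NJ| = 28.70 ✓; ∠NJS = 84.90° ✓; |JS| = 8.100 ✓; ∠JSZ = 83.90° ✓; |SZ| = 19.60 ✓; ∠SZB = 81.80° ✓; |ZB| = 8.300 ✓; ∠(ZB, BG) = 90.00° ✓; |BG| = 17.20 ✓; ∠(BG, GL) = 97.70° ✗; |GL| = 19.30 ✓.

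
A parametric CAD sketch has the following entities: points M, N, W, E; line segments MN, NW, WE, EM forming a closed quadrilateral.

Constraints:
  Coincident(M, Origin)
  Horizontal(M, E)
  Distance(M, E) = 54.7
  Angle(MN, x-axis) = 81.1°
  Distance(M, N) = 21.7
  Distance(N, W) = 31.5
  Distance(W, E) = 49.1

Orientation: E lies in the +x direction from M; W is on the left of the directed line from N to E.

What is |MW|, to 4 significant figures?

49.73

M is at the origin; M and E share the same y with |ME| = 54.7 and E in +x, so E = (54.7, 0). MN runs at 81.1° with |MN| = 21.7, so N = (3.357, 21.44). W is determined by |NW| = 31.5 and |WE| = 49.1 together: it lies at the intersection of circle(N, 31.5) and circle(E, 49.1). With |NE| = 55.64, the foot of the radical line on NE is 15.07 from N and the perpendicular offset is √(31.5² − 15.07²) = 27.66. Taking the left-of-NE solution: W = (27.92, 41.16).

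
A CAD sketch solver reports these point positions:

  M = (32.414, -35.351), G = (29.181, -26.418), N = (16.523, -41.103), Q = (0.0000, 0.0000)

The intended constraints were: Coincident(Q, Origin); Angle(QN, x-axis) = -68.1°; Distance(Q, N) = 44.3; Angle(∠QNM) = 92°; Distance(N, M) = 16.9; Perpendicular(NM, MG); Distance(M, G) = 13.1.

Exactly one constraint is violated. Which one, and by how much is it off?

Distance(M, G) = 13.1 — off by 3.60.

Q = (0.00, 0.00) ✓; QN at -68.10° ✓; |QN| = 44.30 ✓; ∠QNM = 92.00° ✓; |NM| = 16.90 ✓; ∠(NM, MG) = 90.00° ✓; |MG| = 9.500 ✗.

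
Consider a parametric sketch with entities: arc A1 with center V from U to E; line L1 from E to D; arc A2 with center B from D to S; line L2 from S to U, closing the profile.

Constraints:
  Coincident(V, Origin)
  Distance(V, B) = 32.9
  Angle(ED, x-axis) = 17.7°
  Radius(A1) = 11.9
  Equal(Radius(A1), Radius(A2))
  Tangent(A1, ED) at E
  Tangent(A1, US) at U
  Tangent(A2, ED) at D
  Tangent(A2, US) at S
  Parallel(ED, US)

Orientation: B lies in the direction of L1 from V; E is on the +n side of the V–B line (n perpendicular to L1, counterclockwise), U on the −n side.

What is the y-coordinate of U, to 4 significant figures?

-11.34

The slot axis is L1's direction at 17.7°, so u = (cos 17.7°, sin 17.7°) = (0.9527, 0.3040) and n = (−sin 17.7°, cos 17.7°) = (-0.3040, 0.9527). V is at the origin and B lies 32.9 along u from V, so B = 32.9·u = (31.34, 10.00). Tangency of A1 to both parallel lines with radius 11.9 puts E and U at V ± 11.9·n: E = (-3.618, 11.34), U = (3.618, -11.34). So U.y = -11.34.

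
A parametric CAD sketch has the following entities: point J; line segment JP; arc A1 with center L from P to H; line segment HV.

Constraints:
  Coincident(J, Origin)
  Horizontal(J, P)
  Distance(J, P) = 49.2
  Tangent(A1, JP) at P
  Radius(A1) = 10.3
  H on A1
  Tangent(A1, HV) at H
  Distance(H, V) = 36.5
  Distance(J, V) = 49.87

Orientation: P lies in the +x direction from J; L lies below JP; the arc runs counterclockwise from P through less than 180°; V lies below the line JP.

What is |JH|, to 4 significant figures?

40.06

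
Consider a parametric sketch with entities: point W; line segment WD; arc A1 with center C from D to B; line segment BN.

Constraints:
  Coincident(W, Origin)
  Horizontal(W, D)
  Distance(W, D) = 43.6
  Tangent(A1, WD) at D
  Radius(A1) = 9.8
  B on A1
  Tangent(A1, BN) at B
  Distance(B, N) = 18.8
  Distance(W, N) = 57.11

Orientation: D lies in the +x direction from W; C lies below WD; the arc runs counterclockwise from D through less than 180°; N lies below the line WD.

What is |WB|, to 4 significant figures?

39.57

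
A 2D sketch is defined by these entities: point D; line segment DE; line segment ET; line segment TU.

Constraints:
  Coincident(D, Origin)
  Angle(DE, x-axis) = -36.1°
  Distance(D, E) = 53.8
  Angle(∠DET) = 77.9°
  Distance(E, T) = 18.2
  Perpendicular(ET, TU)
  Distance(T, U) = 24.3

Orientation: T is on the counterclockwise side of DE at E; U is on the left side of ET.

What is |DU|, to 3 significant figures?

29.1

∠DET = 77.9°, so ET runs at -36.1° + (180° − 77.9°) = 66.0° from the x-axis; with |ET| = 18.2, T = E + 18.2·(cos 66.0°, sin 66.0°) = (50.9, -15.1). The perpendicularity gives TU at right angles to ET; with |TU| = 24.3 on the left of ET, U = T + 24.3·(-0.914, 0.407) = (28.7, -5.19). Then |DU| = |U − D| = 29.1.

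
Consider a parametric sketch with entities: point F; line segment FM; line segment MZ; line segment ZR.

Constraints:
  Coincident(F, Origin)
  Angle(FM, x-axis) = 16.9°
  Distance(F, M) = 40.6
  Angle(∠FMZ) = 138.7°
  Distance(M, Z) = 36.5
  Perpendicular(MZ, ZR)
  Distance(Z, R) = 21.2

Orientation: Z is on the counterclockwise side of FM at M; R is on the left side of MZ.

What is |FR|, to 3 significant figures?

67.2

F is at the origin; FM runs at 16.9° with length 40.6, so M = 40.6·(cos 16.9°, sin 16.9°) = (38.8, 11.8). ∠FMZ = 138.7°, so MZ runs at 16.9° + (180° − 138.7°) = 58.2° from the x-axis; with |MZ| = 36.5, Z = M + 36.5·(cos 58.2°, sin 58.2°) = (58.1, 42.8). MZ ⟂ ZR; with |ZR| = 21.2 on the left of MZ, R = Z + 21.2·(-0.850, 0.527) = (40.1, 54.0). Then |FR| = |R − F| = 67.2.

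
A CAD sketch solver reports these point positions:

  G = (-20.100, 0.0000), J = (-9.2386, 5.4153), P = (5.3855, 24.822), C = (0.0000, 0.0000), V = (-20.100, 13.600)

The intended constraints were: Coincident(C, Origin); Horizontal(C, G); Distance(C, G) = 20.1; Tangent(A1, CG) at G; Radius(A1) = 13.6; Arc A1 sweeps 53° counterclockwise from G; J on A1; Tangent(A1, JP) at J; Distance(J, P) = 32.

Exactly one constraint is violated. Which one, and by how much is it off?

Distance(J, P) = 32 — off by 7.70.

C = (0.00, 0.00) ✓; C.y = 0.00, G.y = 0.00 ✓; |CG| = 20.10 ✓; ∠(VG, GC) = 90.00° ✓; |VG| = 13.60 ✓; bearing(V→J) − bearing(V→G) = 53.00° ✓; |VJ| = 13.60 ✓; ∠(VJ, JP) = 90.00° ✓; |JP| = 24.30 ✗.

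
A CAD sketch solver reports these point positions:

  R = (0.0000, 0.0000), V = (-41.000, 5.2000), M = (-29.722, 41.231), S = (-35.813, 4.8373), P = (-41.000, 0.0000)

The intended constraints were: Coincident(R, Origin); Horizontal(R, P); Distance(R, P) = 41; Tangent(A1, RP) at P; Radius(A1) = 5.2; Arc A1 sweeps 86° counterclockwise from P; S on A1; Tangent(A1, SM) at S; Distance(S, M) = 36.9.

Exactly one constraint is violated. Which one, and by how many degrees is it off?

Tangent(A1, SM) at S — off by 5.50°.

R = (0.00, 0.00) ✓; R.y = 0.00, P.y = 0.00 ✓; |RP| = 41.00 ✓; ∠(VP, PR) = 90.00° ✓; |VP| = 5.200 ✓; bearing(V→S) − bearing(V→P) = 86.00° ✓; |VS| = 5.200 ✓; ∠(VS, SM) = 95.50° ✗; |SM| = 36.90 ✓.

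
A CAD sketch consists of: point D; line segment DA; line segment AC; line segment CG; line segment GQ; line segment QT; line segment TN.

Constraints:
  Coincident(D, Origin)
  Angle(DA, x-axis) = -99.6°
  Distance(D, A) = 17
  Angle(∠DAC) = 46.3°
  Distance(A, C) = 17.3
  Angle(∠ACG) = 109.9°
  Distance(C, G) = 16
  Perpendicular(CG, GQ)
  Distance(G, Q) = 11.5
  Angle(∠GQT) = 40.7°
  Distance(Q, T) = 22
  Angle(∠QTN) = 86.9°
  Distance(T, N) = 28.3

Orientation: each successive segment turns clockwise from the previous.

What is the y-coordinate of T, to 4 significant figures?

1.340

CG ⟂ GQ, so GQ runs at -33.40°; with |GQ| = 11.5, Q = (5.234, 4.136). ∠GQT = 40.7° gives QT at -172.7° from the x-axis; with |QT| = 22.0, T = (-16.59, 1.340). So T.y = 1.340.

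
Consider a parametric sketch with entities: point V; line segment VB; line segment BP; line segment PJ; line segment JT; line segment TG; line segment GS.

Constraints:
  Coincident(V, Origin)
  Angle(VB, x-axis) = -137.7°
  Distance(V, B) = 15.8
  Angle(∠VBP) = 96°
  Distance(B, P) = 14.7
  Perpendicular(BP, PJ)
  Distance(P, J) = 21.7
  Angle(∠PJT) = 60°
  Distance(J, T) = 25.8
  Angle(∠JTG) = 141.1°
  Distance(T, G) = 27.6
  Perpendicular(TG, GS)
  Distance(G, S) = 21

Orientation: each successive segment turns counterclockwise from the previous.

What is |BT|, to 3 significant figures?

11.7

V is at the origin; VB runs at -137.7° with length 15.8, so B = (-11.7, -10.6). ∠VBP = 96.0° gives BP at -53.7° from the x-axis; with |BP| = 14.7, P = (-2.98, -22.5). BP ⟂ PJ, so PJ runs at 36.3°; with |PJ| = 21.7, J = (14.5, -9.63). ∠PJT = 60.0° gives JT at 156° from the x-axis; with |JT| = 25.8, T = (-9.12, 0.736). Then |BT| = |T − B| = 11.7.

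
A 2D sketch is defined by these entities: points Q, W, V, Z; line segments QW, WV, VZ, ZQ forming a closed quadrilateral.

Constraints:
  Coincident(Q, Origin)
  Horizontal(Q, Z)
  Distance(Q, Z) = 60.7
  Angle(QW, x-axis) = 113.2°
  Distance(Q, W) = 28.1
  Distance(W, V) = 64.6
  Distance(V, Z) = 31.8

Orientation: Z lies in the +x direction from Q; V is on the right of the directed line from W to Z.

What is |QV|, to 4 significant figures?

40.16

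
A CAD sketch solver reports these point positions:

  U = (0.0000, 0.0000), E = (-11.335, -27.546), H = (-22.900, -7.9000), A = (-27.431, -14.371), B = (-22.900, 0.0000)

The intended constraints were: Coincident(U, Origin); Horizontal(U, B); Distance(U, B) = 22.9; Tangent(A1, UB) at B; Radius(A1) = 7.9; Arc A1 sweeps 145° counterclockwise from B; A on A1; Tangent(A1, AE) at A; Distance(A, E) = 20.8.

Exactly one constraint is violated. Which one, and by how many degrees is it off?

Tangent(A1, AE) at A — off by 4.30°.

U = (0.00, 0.00) ✓; U.y = 0.00, B.y = 0.00 ✓; |UB| = 22.90 ✓; ∠(HB, BU) = 90.00° ✓; |HB| = 7.900 ✓; bearing(H→A) − bearing(H→B) = 145.0° ✓; |HA| = 7.900 ✓; ∠(HA, AE) = 94.30° ✗; |AE| = 20.80 ✓.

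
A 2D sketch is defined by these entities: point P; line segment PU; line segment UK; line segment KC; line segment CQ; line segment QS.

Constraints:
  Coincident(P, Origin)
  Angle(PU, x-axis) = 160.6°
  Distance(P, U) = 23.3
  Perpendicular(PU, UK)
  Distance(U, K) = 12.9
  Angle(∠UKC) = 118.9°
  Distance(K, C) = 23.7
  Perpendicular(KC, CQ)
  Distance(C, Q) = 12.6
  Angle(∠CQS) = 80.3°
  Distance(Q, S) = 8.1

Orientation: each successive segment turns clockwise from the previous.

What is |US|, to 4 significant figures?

21.95

P is at the origin; PU runs at 160.6° with length 23.3, so U = (-21.98, 7.739). PU ⟂ UK, so UK runs at 70.60°; with |UK| = 12.9, K = (-17.69, 19.91). ∠UKC = 118.9° gives KC at 9.500° from the x-axis; with |KC| = 23.7, C = (5.683, 23.82). KC is perpendicular to CQ, so CQ runs at -80.50°; with |CQ| = 12.6, Q = (7.762, 11.39). ∠CQS = 80.3° gives QS at 179.8° from the x-axis; with |QS| = 8.1, S = (-0.3376, 11.42). Then |US| = |S − U| = 21.95.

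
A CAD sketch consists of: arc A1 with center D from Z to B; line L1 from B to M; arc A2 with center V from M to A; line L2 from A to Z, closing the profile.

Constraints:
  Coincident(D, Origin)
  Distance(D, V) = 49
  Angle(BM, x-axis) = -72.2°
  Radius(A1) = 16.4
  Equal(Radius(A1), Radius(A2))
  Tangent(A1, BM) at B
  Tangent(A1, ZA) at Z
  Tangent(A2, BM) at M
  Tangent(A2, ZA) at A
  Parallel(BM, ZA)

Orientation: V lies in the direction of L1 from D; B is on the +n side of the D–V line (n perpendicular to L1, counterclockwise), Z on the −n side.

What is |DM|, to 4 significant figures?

51.67

The slot axis is L1's direction at -72.2°, so u = (cos -72.2°, sin -72.2°) = (0.3057, -0.9521) and n = (−sin -72.2°, cos -72.2°) = (0.9521, 0.3057). D is at the origin and V lies 49.0 along u from D, so V = 49.0·u = (14.98, -46.65). Tangency of A1 to both parallel lines with radius 16.4 puts B and Z at D ± 16.4·n: B = (15.61, 5.013), Z = (-15.61, -5.013). Equal radii place M and A the same way about V: M = V + 16.4·n = (30.59, -41.64), A = V − 16.4·n = (-0.6359, -51.67). Then |DM| = |M − D| = 51.67.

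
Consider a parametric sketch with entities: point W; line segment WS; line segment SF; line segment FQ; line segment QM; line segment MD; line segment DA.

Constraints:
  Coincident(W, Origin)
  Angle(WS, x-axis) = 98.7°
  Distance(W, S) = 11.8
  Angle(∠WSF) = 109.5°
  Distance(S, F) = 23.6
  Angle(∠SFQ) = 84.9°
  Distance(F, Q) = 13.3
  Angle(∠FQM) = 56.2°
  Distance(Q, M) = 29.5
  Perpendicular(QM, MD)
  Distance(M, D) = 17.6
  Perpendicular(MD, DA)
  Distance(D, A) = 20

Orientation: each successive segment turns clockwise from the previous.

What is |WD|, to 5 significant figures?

33.387

W is at the origin; WS runs at 98.7° with length 11.8, so S = (-1.7849, 11.664). ∠WSF = 109.5° gives SF at 28.200° from the x-axis; with |SF| = 23.6, F = (19.014, 22.816). ∠SFQ = 84.9° gives FQ at -66.900° from the x-axis; with |FQ| = 13.3, Q = (24.232, 10.583). ∠FQM = 56.2° gives QM at 169.30° from the x-axis; with |QM| = 29.5, M = (-4.7551, 16.060). QM is perpendicular to MD, so MD runs at 79.300°; with |MD| = 17.6, D = (-1.4874, 33.354). Then |WD| = |D − W| = 33.387.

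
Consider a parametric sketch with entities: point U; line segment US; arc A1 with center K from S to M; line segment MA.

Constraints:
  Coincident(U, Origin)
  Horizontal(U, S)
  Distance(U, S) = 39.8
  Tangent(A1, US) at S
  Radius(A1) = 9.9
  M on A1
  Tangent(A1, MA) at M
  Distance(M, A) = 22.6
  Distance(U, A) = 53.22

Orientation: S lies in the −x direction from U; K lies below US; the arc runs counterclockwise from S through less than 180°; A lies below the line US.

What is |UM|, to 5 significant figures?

50.832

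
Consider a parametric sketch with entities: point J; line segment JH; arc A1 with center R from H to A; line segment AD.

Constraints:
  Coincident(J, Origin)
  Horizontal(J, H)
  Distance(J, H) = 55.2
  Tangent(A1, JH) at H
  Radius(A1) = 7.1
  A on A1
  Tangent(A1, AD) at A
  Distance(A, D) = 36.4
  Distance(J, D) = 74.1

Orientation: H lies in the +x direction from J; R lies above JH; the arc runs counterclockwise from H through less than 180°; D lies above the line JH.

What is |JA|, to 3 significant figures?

62.7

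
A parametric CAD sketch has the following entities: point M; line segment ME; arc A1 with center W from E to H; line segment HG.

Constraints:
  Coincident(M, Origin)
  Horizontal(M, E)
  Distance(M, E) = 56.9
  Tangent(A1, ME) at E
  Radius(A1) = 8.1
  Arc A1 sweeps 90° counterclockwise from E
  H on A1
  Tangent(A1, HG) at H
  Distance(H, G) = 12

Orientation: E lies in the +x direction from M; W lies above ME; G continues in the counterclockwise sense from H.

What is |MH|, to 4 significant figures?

65.50

A1 meets ME tangentially, so WE is at right angles to ME, so W = E + (0, 8.1) = (56.90, 8.100). On A1, E sits at bearing -90° from W; a 90° counterclockwise sweep puts H at bearing 0°, so H = W + 8.1·(cos 0°, sin 0°) = (65.00, 8.100). Then |MH| = |H − M| = 65.50.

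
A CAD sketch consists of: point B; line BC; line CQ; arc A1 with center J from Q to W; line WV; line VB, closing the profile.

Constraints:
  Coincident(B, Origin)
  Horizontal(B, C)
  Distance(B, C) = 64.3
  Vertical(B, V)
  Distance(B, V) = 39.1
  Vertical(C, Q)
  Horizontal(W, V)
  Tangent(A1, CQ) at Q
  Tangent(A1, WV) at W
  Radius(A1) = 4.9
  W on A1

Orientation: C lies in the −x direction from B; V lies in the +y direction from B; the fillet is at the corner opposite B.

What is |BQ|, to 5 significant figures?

72.829

B is at the origin; B and C share the same y with |BC| = 64.3 and C on the −x side, so C = (-64.300, 0.0000). B and V share the same x with |BV| = 39.1 and V on the +y side, so V = (0.0000, 39.100). The virtual corner opposite B is at (-64.300, 39.100). A1 meets CQ tangentially, so JQ is at right angles to CQ and A1 meets WV tangentially, so JW is at right angles to WV, with radius 4.9, so the center J sits 4.9 in from both sides at J = (-59.400, 34.200). That places the tangent points at Q = (-64.300, 34.200) on CQ and W = (-59.400, 39.100) on WV. Then |BQ| = |Q − B| = 72.829.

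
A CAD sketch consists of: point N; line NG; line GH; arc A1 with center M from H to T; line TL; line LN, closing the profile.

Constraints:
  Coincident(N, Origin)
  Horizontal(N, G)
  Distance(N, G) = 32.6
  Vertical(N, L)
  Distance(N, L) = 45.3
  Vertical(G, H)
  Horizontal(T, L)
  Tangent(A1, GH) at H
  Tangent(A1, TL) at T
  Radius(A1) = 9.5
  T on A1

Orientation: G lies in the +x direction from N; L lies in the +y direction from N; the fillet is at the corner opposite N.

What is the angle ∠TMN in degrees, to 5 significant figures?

147.17°

N is at the origin; N and G share the same y with |NG| = 32.6 and G on the +x side, so G = (32.600, 0.0000). N and L share the same x with |NL| = 45.3 and L on the +y side, so L = (0.0000, 45.300). The virtual corner opposite N is at (32.600, 45.300). Tangency of A1 to GH means the radius MH is perpendicular to GH and since A1 is tangent to TL there, MT ⟂ TL, with radius 9.5, so the center M sits 9.5 in from both sides at M = (23.100, 35.800). That places the tangent points at H = (32.600, 35.800) on GH and T = (23.100, 45.300) on TL. Then cos ∠TMN = MT·MN / (|MT||MN|), giving 147.17°.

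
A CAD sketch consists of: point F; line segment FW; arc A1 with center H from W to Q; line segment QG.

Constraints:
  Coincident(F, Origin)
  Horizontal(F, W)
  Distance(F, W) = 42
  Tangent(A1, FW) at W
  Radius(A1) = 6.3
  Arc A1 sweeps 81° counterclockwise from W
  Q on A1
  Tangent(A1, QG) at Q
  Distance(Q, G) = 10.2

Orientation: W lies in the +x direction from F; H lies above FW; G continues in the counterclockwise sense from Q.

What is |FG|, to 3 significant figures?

52.1

F is at the origin; F and W share the same y with |FW| = 42.0 and W on the +x side, so W = (42.0, 0.00). Tangency of A1 to FW means the radius HW is perpendicular to FW, so H = W + (0, 6.3) = (42.0, 6.30). On A1, W sits at bearing -90° from H; an 81° counterclockwise sweep puts Q at bearing -9°, so Q = H + 6.3·(cos -9°, sin -9°) = (48.2, 5.31). A1 meets QG tangentially, so HQ is at right angles to QG, so QG runs along (−sin -9°, cos -9°); with |QG| = 10.2, G = (49.8, 15.4). Then |FG| = |G − F| = 52.1.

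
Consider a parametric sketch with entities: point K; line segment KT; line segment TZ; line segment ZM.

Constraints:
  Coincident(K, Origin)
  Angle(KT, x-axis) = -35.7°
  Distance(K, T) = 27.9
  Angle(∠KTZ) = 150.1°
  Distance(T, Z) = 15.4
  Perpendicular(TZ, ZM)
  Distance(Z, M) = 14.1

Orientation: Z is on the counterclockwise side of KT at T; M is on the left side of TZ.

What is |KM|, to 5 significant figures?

39.587

K is at the origin; KT runs at -35.7° with length 27.9, so T = 27.9·(cos -35.7°, sin -35.7°) = (22.657, -16.281). ∠KTZ = 150.1°, so TZ runs at -35.7° + (180° − 150.1°) = -5.8000° from the x-axis; with |TZ| = 15.4, Z = T + 15.4·(cos -5.8000°, sin -5.8000°) = (37.978, -17.837). TZ ⟂ ZM; with |ZM| = 14.1 on the left of TZ, M = Z + 14.1·(0.10106, 0.99488) = (39.403, -3.8092). Then |KM| = |M − K| = 39.587.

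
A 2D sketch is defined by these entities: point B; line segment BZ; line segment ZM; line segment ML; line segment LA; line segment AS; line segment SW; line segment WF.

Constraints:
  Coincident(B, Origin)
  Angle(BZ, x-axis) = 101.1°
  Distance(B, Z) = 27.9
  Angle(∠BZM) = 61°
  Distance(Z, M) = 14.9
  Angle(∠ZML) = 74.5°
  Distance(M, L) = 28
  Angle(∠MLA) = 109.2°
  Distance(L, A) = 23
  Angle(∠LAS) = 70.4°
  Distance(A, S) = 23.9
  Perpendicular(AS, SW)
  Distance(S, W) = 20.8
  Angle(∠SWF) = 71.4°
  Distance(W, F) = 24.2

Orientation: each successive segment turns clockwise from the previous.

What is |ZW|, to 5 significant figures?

15.695

B is at the origin; BZ runs at 101.1° with length 27.9, so Z = (-5.3714, 27.378). ∠BZM = 61.0° gives ZM at -17.900° from the x-axis; with |ZM| = 14.9, M = (8.8074, 22.798). ∠ZML = 74.5° gives ML at -123.40° from the x-axis; with |ML| = 28.0, L = (-6.6061, -0.57729). ∠MLA = 109.2° gives LA at 165.80° from the x-axis; with |LA| = 23.0, A = (-28.903, 5.0648). ∠LAS = 70.4° gives AS at 56.200° from the x-axis; with |AS| = 23.9, S = (-15.608, 24.925). AS is perpendicular to SW, so SW runs at -33.800°; with |SW| = 20.8, W = (1.6766, 13.354). Then |ZW| = |W − Z| = 15.695.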